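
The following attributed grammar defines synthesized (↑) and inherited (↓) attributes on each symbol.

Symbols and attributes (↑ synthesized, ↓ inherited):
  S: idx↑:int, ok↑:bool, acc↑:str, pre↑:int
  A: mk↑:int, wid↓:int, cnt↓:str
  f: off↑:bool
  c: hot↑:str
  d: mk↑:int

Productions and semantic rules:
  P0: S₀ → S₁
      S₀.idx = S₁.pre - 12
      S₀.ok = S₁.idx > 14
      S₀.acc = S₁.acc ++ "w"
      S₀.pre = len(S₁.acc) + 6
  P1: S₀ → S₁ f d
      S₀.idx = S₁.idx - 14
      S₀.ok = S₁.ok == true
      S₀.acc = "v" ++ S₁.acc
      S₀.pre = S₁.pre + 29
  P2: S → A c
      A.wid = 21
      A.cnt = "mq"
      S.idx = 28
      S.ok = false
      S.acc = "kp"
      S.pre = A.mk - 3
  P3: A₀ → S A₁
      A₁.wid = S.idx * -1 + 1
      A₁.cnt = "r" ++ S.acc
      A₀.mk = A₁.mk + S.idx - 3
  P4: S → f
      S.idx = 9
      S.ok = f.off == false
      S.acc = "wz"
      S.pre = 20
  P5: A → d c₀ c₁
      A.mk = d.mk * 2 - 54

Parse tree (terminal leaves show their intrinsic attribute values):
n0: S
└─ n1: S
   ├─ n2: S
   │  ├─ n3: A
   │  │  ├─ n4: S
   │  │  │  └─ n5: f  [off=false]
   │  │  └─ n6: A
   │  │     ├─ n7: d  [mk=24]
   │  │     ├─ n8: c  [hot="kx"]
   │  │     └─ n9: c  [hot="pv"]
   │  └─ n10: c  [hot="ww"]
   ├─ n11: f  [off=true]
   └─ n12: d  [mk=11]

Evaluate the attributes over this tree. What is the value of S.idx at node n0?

1. n3.wid = 21  [21]
2. n3.cnt = "mq"  ["mq"]
3. n5.off = false  [terminal]
4. n4.idx = 9  [9]
5. n4.ok = true  [f.off == false]
6. n4.acc = "wz"  ["wz"]
7. n4.pre = 20  [20]
8. n6.wid = -8  [S.idx * -1 + 1]
9. n6.cnt = "rwz"  ["r" ++ S.acc]
10. n7.mk = 24  [terminal]
11. n8.hot = "kx"  [terminal]
12. n9.hot = "pv"  [terminal]
13. n6.mk = -6  [d.mk * 2 - 54]
14. n3.mk = 0  [A₁.mk + S.idx - 3]
15. n10.hot = "ww"  [terminal]
16. n2.idx = 28  [28]
17. n2.ok = false  [false]
18. n2.acc = "kp"  ["kp"]
19. n2.pre = -3  [A.mk - 3]
20. n11.off = true  [terminal]
21. n12.mk = 11  [terminal]
22. n1.idx = 14  [S₁.idx - 14]
23. n1.ok = false  [S₁.ok == true]
24. n1.acc = "vkp"  ["v" ++ S₁.acc]
25. n1.pre = 26  [S₁.pre + 29]
26. n0.idx = 14  [S₁.pre - 12]
27. n0.ok = false  [S₁.idx > 14]
28. n0.acc = "vkpw"  [S₁.acc ++ "w"]
29. n0.pre = 9  [len(S₁.acc) + 6]

14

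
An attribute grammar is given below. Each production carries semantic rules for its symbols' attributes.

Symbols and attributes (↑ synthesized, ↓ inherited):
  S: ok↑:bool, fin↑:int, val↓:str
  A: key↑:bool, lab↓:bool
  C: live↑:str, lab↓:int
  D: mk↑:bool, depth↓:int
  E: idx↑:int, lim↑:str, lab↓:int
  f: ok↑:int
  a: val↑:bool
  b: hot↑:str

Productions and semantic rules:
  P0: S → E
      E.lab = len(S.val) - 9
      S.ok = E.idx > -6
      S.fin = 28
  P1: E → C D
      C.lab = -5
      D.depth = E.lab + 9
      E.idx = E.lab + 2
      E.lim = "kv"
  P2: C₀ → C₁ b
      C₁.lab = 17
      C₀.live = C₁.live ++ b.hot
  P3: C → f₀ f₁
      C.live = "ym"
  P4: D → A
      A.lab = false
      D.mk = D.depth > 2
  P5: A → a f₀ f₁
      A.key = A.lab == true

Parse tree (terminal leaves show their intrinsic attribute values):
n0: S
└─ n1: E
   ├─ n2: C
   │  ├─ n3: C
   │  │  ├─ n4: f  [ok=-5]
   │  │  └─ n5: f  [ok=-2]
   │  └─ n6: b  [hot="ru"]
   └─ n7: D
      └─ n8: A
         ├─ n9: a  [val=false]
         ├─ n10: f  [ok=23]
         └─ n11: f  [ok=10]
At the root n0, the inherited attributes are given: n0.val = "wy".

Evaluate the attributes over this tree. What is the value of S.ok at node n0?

true

1. n0.val = "wy"  [given at root]
2. n1.lab = -7  [len(S.val) - 9]
3. n2.lab = -5  [-5]
4. n3.lab = 17  [17]
5. n4.ok = -5  [terminal]
6. n5.ok = -2  [terminal]
7. n3.live = "ym"  ["ym"]
8. n6.hot = "ru"  [terminal]
9. n2.live = "ymru"  [C₁.live ++ b.hot]
10. n7.depth = 2  [E.lab + 9]
11. n8.lab = false  [false]
12. n9.val = false  [terminal]
13. n10.ok = 23  [terminal]
14. n11.ok = 10  [terminal]
15. n8.key = false  [A.lab == true]
16. n7.mk = false  [D.depth > 2]
17. n1.idx = -5  [E.lab + 2]
18. n1.lim = "kv"  ["kv"]
19. n0.ok = true  [E.idx > -6]
20. n0.fin = 28  [28]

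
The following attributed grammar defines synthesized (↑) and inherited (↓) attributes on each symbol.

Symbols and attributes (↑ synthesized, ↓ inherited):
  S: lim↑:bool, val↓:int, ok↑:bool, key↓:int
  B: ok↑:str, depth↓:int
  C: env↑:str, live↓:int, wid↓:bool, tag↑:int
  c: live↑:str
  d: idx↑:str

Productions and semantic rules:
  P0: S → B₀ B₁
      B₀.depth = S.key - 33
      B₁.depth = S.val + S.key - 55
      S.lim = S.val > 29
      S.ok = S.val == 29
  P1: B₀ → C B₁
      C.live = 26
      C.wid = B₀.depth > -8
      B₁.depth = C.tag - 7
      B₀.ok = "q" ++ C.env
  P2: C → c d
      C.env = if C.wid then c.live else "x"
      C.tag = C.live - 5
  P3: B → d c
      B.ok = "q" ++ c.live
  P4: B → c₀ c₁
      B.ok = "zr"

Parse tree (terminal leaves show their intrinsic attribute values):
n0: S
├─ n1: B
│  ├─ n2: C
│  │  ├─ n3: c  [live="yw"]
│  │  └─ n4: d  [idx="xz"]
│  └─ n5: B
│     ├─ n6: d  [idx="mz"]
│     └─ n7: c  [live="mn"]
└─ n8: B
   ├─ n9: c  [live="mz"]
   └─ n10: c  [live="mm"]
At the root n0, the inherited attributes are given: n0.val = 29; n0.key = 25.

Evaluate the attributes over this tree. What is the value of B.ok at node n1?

"qx"

1. n0.val = 29  [given at root]
2. n0.key = 25  [given at root]
3. n1.depth = -8  [S.key - 33]
4. n2.live = 26  [26]
5. n2.wid = false  [B₀.depth > -8]
6. n3.live = "yw"  [terminal]
7. n4.idx = "xz"  [terminal]
8. n2.env = "x"  [if C.wid then c.live else "x"]
9. n2.tag = 21  [C.live - 5]
10. n5.depth = 14  [C.tag - 7]
11. n6.idx = "mz"  [terminal]
12. n7.live = "mn"  [terminal]
13. n5.ok = "qmn"  ["q" ++ c.live]
14. n1.ok = "qx"  ["q" ++ C.env]
15. n8.depth = -1  [S.val + S.key - 55]
16. n9.live = "mz"  [terminal]
17. n10.live = "mm"  [terminal]
18. n8.ok = "zr"  ["zr"]
19. n0.lim = false  [S.val > 29]
20. n0.ok = true  [S.val == 29]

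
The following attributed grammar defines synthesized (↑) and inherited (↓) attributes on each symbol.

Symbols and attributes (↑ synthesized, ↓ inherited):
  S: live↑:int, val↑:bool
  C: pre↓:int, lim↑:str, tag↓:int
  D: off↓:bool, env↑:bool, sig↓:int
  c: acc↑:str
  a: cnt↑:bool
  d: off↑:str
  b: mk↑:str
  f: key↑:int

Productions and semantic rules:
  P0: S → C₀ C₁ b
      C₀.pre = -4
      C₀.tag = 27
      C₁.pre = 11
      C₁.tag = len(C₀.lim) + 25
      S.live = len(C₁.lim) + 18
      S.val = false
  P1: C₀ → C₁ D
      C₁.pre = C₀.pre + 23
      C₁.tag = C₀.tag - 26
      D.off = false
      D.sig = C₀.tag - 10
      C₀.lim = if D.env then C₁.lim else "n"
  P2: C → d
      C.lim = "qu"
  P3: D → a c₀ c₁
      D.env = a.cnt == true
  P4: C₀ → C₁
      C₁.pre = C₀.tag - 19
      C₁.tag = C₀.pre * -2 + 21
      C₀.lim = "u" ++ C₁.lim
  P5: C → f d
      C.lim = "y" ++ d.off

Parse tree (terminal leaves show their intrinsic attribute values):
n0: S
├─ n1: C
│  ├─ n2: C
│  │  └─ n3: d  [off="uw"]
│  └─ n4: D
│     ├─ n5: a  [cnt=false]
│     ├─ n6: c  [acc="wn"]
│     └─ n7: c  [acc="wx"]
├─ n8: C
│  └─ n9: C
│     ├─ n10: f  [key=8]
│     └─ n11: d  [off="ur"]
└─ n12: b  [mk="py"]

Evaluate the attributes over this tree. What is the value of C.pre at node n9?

7

1. n1.pre = -4  [-4]
2. n1.tag = 27  [27]
3. n2.pre = 19  [C₀.pre + 23]
4. n2.tag = 1  [C₀.tag - 26]
5. n3.off = "uw"  [terminal]
6. n2.lim = "qu"  ["qu"]
7. n4.off = false  [false]
8. n4.sig = 17  [C₀.tag - 10]
9. n5.cnt = false  [terminal]
10. n6.acc = "wn"  [terminal]
11. n7.acc = "wx"  [terminal]
12. n4.env = false  [a.cnt == true]
13. n1.lim = "n"  [if D.env then C₁.lim else "n"]
14. n8.pre = 11  [11]
15. n8.tag = 26  [len(C₀.lim) + 25]
16. n9.pre = 7  [C₀.tag - 19]
17. n9.tag = -1  [C₀.pre * -2 + 21]
18. n10.key = 8  [terminal]
19. n11.off = "ur"  [terminal]
20. n9.lim = "yur"  ["y" ++ d.off]
21. n8.lim = "uyur"  ["u" ++ C₁.lim]
22. n12.mk = "py"  [terminal]
23. n0.live = 22  [len(C₁.lim) + 18]
24. n0.val = false  [false]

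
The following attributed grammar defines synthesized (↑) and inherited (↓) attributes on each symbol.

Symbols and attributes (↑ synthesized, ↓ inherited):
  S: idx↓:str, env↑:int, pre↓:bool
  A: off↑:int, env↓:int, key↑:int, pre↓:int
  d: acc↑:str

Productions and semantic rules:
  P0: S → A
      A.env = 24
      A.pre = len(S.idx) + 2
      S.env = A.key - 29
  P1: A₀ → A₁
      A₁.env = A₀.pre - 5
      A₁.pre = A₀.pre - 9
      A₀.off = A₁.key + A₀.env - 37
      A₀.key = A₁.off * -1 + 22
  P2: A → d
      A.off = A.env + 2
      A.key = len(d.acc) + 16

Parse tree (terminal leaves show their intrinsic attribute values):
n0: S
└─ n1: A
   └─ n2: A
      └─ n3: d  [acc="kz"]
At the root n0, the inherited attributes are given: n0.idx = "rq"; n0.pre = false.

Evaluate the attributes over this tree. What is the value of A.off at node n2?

1. n0.idx = "rq"  [given at root]
2. n0.pre = false  [given at root]
3. n1.env = 24  [24]
4. n1.pre = 4  [len(S.idx) + 2]
5. n2.env = -1  [A₀.pre - 5]
6. n2.pre = -5  [A₀.pre - 9]
7. n3.acc = "kz"  [terminal]
8. n2.off = 1  [A.env + 2]
9. n2.key = 18  [len(d.acc) + 16]
10. n1.off = 5  [A₁.key + A₀.env - 37]
11. n1.key = 21  [A₁.off * -1 + 22]
12. n0.env = -8  [A.key - 29]

1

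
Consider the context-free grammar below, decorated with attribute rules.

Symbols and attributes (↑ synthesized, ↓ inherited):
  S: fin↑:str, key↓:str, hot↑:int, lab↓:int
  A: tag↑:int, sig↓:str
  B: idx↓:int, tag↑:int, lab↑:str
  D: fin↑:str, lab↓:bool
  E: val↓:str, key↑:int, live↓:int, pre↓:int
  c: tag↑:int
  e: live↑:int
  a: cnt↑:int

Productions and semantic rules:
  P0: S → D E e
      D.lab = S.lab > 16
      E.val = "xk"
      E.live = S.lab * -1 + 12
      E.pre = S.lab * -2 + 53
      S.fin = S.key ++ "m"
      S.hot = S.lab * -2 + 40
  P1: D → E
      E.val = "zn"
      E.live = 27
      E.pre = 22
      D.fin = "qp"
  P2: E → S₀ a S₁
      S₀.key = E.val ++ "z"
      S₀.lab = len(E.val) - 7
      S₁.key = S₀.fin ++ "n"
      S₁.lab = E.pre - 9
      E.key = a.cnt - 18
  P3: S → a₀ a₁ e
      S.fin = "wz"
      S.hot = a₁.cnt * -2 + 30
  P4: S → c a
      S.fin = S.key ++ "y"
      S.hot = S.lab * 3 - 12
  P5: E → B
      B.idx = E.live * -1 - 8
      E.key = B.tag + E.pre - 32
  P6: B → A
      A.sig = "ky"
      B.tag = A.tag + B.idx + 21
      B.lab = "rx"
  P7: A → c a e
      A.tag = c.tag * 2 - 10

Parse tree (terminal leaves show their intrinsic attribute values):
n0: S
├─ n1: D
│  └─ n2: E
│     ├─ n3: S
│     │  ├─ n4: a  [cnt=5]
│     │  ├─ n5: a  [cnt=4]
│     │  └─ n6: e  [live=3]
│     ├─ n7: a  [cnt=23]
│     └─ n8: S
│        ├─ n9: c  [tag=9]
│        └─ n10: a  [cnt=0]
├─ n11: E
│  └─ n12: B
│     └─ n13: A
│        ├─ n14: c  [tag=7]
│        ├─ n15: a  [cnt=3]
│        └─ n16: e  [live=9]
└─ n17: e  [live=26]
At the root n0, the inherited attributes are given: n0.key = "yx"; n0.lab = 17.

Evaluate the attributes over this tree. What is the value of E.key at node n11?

9

1. n0.key = "yx"  [given at root]
2. n0.lab = 17  [given at root]
3. n1.lab = true  [S.lab > 16]
4. n2.val = "zn"  ["zn"]
5. n2.live = 27  [27]
6. n2.pre = 22  [22]
7. n3.key = "znz"  [E.val ++ "z"]
8. n3.lab = -5  [len(E.val) - 7]
9. n4.cnt = 5  [terminal]
10. n5.cnt = 4  [terminal]
11. n6.live = 3  [terminal]
12. n3.fin = "wz"  ["wz"]
13. n3.hot = 22  [a₁.cnt * -2 + 30]
14. n7.cnt = 23  [terminal]
15. n8.key = "wzn"  [S₀.fin ++ "n"]
16. n8.lab = 13  [E.pre - 9]
17. n9.tag = 9  [terminal]
18. n10.cnt = 0  [terminal]
19. n8.fin = "wzny"  [S.key ++ "y"]
20. n8.hot = 27  [S.lab * 3 - 12]
21. n2.key = 5  [a.cnt - 18]
22. n1.fin = "qp"  ["qp"]
23. n11.val = "xk"  ["xk"]
24. n11.live = -5  [S.lab * -1 + 12]
25. n11.pre = 19  [S.lab * -2 + 53]
26. n12.idx = -3  [E.live * -1 - 8]
27. n13.sig = "ky"  ["ky"]
28. n14.tag = 7  [terminal]
29. n15.cnt = 3  [terminal]
30. n16.live = 9  [terminal]
31. n13.tag = 4  [c.tag * 2 - 10]
32. n12.tag = 22  [A.tag + B.idx + 21]
33. n12.lab = "rx"  ["rx"]
34. n11.key = 9  [B.tag + E.pre - 32]
35. n17.live = 26  [terminal]
36. n0.fin = "yxm"  [S.key ++ "m"]
37. n0.hot = 6  [S.lab * -2 + 40]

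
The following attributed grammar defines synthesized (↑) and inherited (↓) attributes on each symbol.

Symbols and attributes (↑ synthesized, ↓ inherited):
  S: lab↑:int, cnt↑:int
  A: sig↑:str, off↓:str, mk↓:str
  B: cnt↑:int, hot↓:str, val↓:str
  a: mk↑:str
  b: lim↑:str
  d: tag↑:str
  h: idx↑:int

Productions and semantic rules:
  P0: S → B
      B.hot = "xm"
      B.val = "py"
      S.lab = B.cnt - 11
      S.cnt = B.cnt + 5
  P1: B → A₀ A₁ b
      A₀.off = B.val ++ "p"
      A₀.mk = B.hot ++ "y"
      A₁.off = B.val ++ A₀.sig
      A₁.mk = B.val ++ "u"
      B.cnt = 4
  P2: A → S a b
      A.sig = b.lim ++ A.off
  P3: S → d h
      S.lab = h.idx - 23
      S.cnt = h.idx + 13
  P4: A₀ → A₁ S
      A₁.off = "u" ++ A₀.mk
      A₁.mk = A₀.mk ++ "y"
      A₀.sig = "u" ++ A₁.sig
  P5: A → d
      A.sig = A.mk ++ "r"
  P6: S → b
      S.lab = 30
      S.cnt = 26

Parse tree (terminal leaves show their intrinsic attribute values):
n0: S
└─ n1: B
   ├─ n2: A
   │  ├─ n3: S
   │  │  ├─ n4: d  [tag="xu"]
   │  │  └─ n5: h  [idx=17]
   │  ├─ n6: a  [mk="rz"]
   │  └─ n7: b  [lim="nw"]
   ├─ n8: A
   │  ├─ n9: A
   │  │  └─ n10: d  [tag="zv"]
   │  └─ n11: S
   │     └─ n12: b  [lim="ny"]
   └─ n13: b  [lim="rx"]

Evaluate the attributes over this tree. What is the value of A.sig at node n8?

"upyuyr"

1. n1.hot = "xm"  ["xm"]
2. n1.val = "py"  ["py"]
3. n2.off = "pyp"  [B.val ++ "p"]
4. n2.mk = "xmy"  [B.hot ++ "y"]
5. n4.tag = "xu"  [terminal]
6. n5.idx = 17  [terminal]
7. n3.lab = -6  [h.idx - 23]
8. n3.cnt = 30  [h.idx + 13]
9. n6.mk = "rz"  [terminal]
10. n7.lim = "nw"  [terminal]
11. n2.sig = "nwpyp"  [b.lim ++ A.off]
12. n8.off = "pynwpyp"  [B.val ++ A₀.sig]
13. n8.mk = "pyu"  [B.val ++ "u"]
14. n9.off = "upyu"  ["u" ++ A₀.mk]
15. n9.mk = "pyuy"  [A₀.mk ++ "y"]
16. n10.tag = "zv"  [terminal]
17. n9.sig = "pyuyr"  [A.mk ++ "r"]
18. n12.lim = "ny"  [terminal]
19. n11.lab = 30  [30]
20. n11.cnt = 26  [26]
21. n8.sig = "upyuyr"  ["u" ++ A₁.sig]
22. n13.lim = "rx"  [terminal]
23. n1.cnt = 4  [4]
24. n0.lab = -7  [B.cnt - 11]
25. n0.cnt = 9  [B.cnt + 5]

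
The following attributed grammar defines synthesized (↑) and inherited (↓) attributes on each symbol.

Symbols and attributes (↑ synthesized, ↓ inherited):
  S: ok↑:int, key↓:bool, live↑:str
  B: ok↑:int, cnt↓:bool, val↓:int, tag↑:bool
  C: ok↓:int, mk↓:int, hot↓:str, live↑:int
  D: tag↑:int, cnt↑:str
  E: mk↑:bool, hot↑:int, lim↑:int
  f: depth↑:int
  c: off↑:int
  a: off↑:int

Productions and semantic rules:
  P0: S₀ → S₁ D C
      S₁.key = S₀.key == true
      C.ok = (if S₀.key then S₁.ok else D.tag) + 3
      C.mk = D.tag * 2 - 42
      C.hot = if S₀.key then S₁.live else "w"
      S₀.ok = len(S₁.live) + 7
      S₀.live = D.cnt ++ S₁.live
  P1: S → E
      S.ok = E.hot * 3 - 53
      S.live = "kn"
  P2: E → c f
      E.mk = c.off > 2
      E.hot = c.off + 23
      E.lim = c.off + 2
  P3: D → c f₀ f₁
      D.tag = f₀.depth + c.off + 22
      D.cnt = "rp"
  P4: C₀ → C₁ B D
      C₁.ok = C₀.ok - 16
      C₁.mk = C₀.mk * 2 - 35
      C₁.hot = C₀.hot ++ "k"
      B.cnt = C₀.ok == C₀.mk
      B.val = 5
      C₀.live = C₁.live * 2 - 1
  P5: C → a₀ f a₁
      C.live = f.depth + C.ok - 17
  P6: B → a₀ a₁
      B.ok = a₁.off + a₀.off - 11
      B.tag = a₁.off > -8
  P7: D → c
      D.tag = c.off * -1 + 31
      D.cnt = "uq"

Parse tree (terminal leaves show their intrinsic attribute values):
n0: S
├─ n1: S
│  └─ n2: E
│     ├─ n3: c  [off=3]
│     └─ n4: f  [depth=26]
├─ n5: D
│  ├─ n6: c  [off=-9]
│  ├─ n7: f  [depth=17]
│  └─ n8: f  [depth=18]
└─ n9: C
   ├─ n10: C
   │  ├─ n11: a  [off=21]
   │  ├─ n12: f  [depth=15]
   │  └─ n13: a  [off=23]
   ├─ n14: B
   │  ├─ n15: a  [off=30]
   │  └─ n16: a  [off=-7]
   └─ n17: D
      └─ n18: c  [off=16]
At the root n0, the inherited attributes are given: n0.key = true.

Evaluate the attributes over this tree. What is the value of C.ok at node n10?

12

1. n0.key = true  [given at root]
2. n1.key = true  [S₀.key == true]
3. n3.off = 3  [terminal]
4. n4.depth = 26  [terminal]
5. n2.mk = true  [c.off > 2]
6. n2.hot = 26  [c.off + 23]
7. n2.lim = 5  [c.off + 2]
8. n1.ok = 25  [E.hot * 3 - 53]
9. n1.live = "kn"  ["kn"]
10. n6.off = -9  [terminal]
11. n7.depth = 17  [terminal]
12. n8.depth = 18  [terminal]
13. n5.tag = 30  [f₀.depth + c.off + 22]
14. n5.cnt = "rp"  ["rp"]
15. n9.ok = 28  [(if S₀.key then S₁.ok else D.tag) + 3]
16. n9.mk = 18  [D.tag * 2 - 42]
17. n9.hot = "kn"  [if S₀.key then S₁.live else "w"]
18. n10.ok = 12  [C₀.ok - 16]
19. n10.mk = 1  [C₀.mk * 2 - 35]
20. n10.hot = "knk"  [C₀.hot ++ "k"]
21. n11.off = 21  [terminal]
22. n12.depth = 15  [terminal]
23. n13.off = 23  [terminal]
24. n10.live = 10  [f.depth + C.ok - 17]
25. n14.cnt = false  [C₀.ok == C₀.mk]
26. n14.val = 5  [5]
27. n15.off = 30  [terminal]
28. n16.off = -7  [terminal]
29. n14.ok = 12  [a₁.off + a₀.off - 11]
30. n14.tag = true  [a₁.off > -8]
31. n18.off = 16  [terminal]
32. n17.tag = 15  [c.off * -1 + 31]
33. n17.cnt = "uq"  ["uq"]
34. n9.live = 19  [C₁.live * 2 - 1]
35. n0.ok = 9  [len(S₁.live) + 7]
36. n0.live = "rpkn"  [D.cnt ++ S₁.live]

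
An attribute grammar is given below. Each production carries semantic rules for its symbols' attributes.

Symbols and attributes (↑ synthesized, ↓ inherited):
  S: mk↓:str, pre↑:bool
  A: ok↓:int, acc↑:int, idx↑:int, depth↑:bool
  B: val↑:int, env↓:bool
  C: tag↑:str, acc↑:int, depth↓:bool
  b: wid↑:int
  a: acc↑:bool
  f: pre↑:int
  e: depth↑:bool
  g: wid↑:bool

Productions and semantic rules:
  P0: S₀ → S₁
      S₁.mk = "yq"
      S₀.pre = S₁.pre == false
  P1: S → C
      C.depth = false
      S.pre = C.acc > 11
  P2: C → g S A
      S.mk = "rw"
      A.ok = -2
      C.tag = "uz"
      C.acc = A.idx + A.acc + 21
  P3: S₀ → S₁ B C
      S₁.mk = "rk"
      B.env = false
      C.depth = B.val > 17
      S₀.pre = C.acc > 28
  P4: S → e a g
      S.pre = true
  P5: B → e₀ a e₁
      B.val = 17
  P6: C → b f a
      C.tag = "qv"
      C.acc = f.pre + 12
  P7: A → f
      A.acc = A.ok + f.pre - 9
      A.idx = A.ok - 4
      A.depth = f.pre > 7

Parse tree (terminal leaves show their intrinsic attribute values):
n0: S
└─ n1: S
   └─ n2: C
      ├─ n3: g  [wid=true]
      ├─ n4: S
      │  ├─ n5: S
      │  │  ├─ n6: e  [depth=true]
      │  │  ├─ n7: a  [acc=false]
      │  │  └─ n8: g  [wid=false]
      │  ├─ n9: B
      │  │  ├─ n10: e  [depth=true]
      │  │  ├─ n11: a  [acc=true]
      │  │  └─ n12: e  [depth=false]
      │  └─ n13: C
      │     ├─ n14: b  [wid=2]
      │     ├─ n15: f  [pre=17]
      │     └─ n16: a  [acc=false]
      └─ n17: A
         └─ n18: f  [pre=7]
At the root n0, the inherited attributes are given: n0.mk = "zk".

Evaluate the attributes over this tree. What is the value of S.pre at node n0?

true

1. n0.mk = "zk"  [given at root]
2. n1.mk = "yq"  ["yq"]
3. n2.depth = false  [false]
4. n3.wid = true  [terminal]
5. n4.mk = "rw"  ["rw"]
6. n5.mk = "rk"  ["rk"]
7. n6.depth = true  [terminal]
8. n7.acc = false  [terminal]
9. n8.wid = false  [terminal]
10. n5.pre = true  [true]
11. n9.env = false  [false]
12. n10.depth = true  [terminal]
13. n11.acc = true  [terminal]
14. n12.depth = false  [terminal]
15. n9.val = 17  [17]
16. n13.depth = false  [B.val > 17]
17. n14.wid = 2  [terminal]
18. n15.pre = 17  [terminal]
19. n16.acc = false  [terminal]
20. n13.tag = "qv"  ["qv"]
21. n13.acc = 29  [f.pre + 12]
22. n4.pre = true  [C.acc > 28]
23. n17.ok = -2  [-2]
24. n18.pre = 7  [terminal]
25. n17.acc = -4  [A.ok + f.pre - 9]
26. n17.idx = -6  [A.ok - 4]
27. n17.depth = false  [f.pre > 7]
28. n2.tag = "uz"  ["uz"]
29. n2.acc = 11  [A.idx + A.acc + 21]
30. n1.pre = false  [C.acc > 11]
31. n0.pre = true  [S₁.pre == false]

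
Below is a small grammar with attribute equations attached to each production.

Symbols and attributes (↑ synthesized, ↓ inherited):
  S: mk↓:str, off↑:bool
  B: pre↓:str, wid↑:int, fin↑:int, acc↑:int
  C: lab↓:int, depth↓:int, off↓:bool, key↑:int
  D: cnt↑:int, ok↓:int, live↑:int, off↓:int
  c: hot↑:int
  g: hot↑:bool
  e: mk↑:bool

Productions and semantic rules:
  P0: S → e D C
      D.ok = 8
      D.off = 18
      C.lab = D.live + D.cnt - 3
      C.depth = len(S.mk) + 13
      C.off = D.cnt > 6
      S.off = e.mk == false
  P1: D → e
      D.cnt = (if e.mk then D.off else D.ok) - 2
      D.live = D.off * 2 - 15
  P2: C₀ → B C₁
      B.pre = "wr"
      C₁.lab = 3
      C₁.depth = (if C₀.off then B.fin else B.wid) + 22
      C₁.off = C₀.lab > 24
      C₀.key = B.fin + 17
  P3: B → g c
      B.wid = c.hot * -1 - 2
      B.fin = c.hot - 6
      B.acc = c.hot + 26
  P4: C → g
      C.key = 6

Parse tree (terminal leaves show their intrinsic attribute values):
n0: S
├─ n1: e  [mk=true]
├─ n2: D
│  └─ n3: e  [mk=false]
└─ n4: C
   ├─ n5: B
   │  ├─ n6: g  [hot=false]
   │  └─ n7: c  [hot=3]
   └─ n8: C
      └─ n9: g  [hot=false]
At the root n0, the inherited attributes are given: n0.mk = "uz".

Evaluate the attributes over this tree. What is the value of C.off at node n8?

1. n0.mk = "uz"  [given at root]
2. n1.mk = true  [terminal]
3. n2.ok = 8  [8]
4. n2.off = 18  [18]
5. n3.mk = false  [terminal]
6. n2.cnt = 6  [(if e.mk then D.off else D.ok) - 2]
7. n2.live = 21  [D.off * 2 - 15]
8. n4.lab = 24  [D.live + D.cnt - 3]
9. n4.depth = 15  [len(S.mk) + 13]
10. n4.off = false  [D.cnt > 6]
11. n5.pre = "wr"  ["wr"]
12. n6.hot = false  [terminal]
13. n7.hot = 3  [terminal]
14. n5.wid = -5  [c.hot * -1 - 2]
15. n5.fin = -3  [c.hot - 6]
16. n5.acc = 29  [c.hot + 26]
17. n8.lab = 3  [3]
18. n8.depth = 17  [(if C₀.off then B.fin else B.wid) + 22]
19. n8.off = false  [C₀.lab > 24]
20. n9.hot = false  [terminal]
21. n8.key = 6  [6]
22. n4.key = 14  [B.fin + 17]
23. n0.off = false  [e.mk == false]

false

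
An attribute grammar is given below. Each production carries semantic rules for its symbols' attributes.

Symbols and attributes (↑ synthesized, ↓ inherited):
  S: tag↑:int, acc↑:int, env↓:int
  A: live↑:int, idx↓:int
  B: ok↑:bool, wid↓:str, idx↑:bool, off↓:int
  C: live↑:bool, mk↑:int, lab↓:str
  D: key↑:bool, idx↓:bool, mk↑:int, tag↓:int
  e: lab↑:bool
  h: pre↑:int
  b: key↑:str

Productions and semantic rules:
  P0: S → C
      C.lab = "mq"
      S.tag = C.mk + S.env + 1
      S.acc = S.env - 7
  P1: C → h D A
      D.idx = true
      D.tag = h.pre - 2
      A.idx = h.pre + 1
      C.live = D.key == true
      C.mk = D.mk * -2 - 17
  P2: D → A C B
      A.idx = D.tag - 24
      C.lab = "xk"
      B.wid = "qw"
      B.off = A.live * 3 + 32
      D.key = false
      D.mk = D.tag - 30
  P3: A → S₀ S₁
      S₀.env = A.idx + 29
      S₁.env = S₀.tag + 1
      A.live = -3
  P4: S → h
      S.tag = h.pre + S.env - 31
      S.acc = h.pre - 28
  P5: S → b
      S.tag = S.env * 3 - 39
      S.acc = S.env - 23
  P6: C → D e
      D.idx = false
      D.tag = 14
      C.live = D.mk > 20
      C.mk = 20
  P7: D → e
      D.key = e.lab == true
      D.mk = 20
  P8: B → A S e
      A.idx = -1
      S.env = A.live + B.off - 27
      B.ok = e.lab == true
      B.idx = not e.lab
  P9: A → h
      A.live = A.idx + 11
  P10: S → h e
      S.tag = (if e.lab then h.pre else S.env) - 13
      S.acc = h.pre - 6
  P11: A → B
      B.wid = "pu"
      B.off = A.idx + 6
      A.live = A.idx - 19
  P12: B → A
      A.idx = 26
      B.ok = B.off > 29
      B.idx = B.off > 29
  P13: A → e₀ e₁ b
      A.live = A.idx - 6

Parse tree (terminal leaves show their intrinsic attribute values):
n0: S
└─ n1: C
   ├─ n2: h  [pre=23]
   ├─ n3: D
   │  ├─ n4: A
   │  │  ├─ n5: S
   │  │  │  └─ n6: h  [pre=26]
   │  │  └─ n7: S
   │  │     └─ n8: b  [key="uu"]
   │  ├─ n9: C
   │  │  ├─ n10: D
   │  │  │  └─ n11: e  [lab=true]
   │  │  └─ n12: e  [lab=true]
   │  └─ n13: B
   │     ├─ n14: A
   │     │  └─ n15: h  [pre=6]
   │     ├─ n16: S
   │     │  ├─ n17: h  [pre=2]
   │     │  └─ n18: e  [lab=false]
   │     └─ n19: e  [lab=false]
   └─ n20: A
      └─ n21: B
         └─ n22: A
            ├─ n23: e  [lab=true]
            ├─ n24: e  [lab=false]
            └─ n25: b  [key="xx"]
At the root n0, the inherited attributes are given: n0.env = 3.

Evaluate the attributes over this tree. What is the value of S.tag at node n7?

1. n0.env = 3  [given at root]
2. n1.lab = "mq"  ["mq"]
3. n2.pre = 23  [terminal]
4. n3.idx = true  [true]
5. n3.tag = 21  [h.pre - 2]
6. n4.idx = -3  [D.tag - 24]
7. n5.env = 26  [A.idx + 29]
8. n6.pre = 26  [terminal]
9. n5.tag = 21  [h.pre + S.env - 31]
10. n5.acc = -2  [h.pre - 28]
11. n7.env = 22  [S₀.tag + 1]
12. n8.key = "uu"  [terminal]
13. n7.tag = 27  [S.env * 3 - 39]
14. n7.acc = -1  [S.env - 23]
15. n4.live = -3  [-3]
16. n9.lab = "xk"  ["xk"]
17. n10.idx = false  [false]
18. n10.tag = 14  [14]
19. n11.lab = true  [terminal]
20. n10.key = true  [e.lab == true]
21. n10.mk = 20  [20]
22. n12.lab = true  [terminal]
23. n9.live = false  [D.mk > 20]
24. n9.mk = 20  [20]
25. n13.wid = "qw"  ["qw"]
26. n13.off = 23  [A.live * 3 + 32]
27. n14.idx = -1  [-1]
28. n15.pre = 6  [terminal]
29. n14.live = 10  [A.idx + 11]
30. n16.env = 6  [A.live + B.off - 27]
31. n17.pre = 2  [terminal]
32. n18.lab = false  [terminal]
33. n16.tag = -7  [(if e.lab then h.pre else S.env) - 13]
34. n16.acc = -4  [h.pre - 6]
35. n19.lab = false  [terminal]
36. n13.ok = false  [e.lab == true]
37. n13.idx = true  [not e.lab]
38. n3.key = false  [false]
39. n3.mk = -9  [D.tag - 30]
40. n20.idx = 24  [h.pre + 1]
41. n21.wid = "pu"  ["pu"]
42. n21.off = 30  [A.idx + 6]
43. n22.idx = 26  [26]
44. n23.lab = true  [terminal]
45. n24.lab = false  [terminal]
46. n25.key = "xx"  [terminal]
47. n22.live = 20  [A.idx - 6]
48. n21.ok = true  [B.off > 29]
49. n21.idx = true  [B.off > 29]
50. n20.live = 5  [A.idx - 19]
51. n1.live = false  [D.key == true]
52. n1.mk = 1  [D.mk * -2 - 17]
53. n0.tag = 5  [C.mk + S.env + 1]
54. n0.acc = -4  [S.env - 7]

27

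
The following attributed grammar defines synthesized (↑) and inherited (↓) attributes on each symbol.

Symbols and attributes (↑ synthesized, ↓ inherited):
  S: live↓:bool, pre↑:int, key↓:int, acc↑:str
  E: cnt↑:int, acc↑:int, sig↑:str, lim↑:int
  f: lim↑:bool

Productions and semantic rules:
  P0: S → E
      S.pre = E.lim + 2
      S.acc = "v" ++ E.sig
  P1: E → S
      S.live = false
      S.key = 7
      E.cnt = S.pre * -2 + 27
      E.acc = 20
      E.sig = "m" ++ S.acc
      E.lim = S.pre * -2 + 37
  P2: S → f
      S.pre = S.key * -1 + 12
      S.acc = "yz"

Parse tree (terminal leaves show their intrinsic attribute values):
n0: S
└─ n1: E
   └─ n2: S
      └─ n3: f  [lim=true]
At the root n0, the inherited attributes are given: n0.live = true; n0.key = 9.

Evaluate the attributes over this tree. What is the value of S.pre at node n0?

1. n0.live = true  [given at root]
2. n0.key = 9  [given at root]
3. n2.live = false  [false]
4. n2.key = 7  [7]
5. n3.lim = true  [terminal]
6. n2.pre = 5  [S.key * -1 + 12]
7. n2.acc = "yz"  ["yz"]
8. n1.cnt = 17  [S.pre * -2 + 27]
9. n1.acc = 20  [20]
10. n1.sig = "myz"  ["m" ++ S.acc]
11. n1.lim = 27  [S.pre * -2 + 37]
12. n0.pre = 29  [E.lim + 2]
13. n0.acc = "vmyz"  ["v" ++ E.sig]

29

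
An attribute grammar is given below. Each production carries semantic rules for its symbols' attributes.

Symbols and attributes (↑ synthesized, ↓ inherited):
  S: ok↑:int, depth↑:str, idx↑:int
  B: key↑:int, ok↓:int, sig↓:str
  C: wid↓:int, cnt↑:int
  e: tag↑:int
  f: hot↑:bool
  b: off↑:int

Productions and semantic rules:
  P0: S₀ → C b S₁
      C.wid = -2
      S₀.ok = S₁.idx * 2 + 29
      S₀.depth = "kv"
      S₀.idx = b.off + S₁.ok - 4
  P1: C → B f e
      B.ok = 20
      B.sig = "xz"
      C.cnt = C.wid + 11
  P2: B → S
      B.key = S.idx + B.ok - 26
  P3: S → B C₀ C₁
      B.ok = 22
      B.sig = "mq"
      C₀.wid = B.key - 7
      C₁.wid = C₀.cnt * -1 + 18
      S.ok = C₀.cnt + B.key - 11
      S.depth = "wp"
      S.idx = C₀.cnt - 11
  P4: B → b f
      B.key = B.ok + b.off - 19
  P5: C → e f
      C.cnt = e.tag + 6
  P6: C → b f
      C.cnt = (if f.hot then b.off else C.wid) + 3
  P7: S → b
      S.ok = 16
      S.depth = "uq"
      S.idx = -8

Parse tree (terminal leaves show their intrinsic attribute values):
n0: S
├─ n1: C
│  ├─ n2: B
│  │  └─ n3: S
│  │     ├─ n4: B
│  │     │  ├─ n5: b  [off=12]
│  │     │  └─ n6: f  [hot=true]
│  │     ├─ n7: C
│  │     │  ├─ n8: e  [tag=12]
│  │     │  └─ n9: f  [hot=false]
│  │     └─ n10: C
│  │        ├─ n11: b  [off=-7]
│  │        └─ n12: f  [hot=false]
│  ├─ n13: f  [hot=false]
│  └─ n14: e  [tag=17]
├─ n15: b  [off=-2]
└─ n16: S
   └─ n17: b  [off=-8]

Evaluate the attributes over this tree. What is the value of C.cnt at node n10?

1. n1.wid = -2  [-2]
2. n2.ok = 20  [20]
3. n2.sig = "xz"  ["xz"]
4. n4.ok = 22  [22]
5. n4.sig = "mq"  ["mq"]
6. n5.off = 12  [terminal]
7. n6.hot = true  [terminal]
8. n4.key = 15  [B.ok + b.off - 19]
9. n7.wid = 8  [B.key - 7]
10. n8.tag = 12  [terminal]
11. n9.hot = false  [terminal]
12. n7.cnt = 18  [e.tag + 6]
13. n10.wid = 0  [C₀.cnt * -1 + 18]
14. n11.off = -7  [terminal]
15. n12.hot = false  [terminal]
16. n10.cnt = 3  [(if f.hot then b.off else C.wid) + 3]
17. n3.ok = 22  [C₀.cnt + B.key - 11]
18. n3.depth = "wp"  ["wp"]
19. n3.idx = 7  [C₀.cnt - 11]
20. n2.key = 1  [S.idx + B.ok - 26]
21. n13.hot = false  [terminal]
22. n14.tag = 17  [terminal]
23. n1.cnt = 9  [C.wid + 11]
24. n15.off = -2  [terminal]
25. n17.off = -8  [terminal]
26. n16.ok = 16  [16]
27. n16.depth = "uq"  ["uq"]
28. n16.idx = -8  [-8]
29. n0.ok = 13  [S₁.idx * 2 + 29]
30. n0.depth = "kv"  ["kv"]
31. n0.idx = 10  [b.off + S₁.ok - 4]

3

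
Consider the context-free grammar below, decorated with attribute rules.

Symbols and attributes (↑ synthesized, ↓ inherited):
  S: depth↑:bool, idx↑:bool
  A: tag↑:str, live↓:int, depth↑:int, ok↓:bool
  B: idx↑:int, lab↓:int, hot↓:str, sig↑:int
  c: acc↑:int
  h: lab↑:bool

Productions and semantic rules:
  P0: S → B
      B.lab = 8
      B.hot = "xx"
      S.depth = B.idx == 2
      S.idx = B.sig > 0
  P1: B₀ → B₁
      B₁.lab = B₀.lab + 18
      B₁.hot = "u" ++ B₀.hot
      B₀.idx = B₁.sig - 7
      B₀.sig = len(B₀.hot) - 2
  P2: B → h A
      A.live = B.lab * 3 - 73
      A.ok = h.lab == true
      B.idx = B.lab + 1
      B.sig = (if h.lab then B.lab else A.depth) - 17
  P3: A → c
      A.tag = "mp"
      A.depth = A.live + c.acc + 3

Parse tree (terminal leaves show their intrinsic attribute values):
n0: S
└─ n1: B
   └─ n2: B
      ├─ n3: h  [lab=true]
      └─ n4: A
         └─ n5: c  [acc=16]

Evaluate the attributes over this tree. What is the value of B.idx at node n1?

1. n1.lab = 8  [8]
2. n1.hot = "xx"  ["xx"]
3. n2.lab = 26  [B₀.lab + 18]
4. n2.hot = "uxx"  ["u" ++ B₀.hot]
5. n3.lab = true  [terminal]
6. n4.live = 5  [B.lab * 3 - 73]
7. n4.ok = true  [h.lab == true]
8. n5.acc = 16  [terminal]
9. n4.tag = "mp"  ["mp"]
10. n4.depth = 24  [A.live + c.acc + 3]
11. n2.idx = 27  [B.lab + 1]
12. n2.sig = 9  [(if h.lab then B.lab else A.depth) - 17]
13. n1.idx = 2  [B₁.sig - 7]
14. n1.sig = 0  [len(B₀.hot) - 2]
15. n0.depth = true  [B.idx == 2]
16. n0.idx = false  [B.sig > 0]

2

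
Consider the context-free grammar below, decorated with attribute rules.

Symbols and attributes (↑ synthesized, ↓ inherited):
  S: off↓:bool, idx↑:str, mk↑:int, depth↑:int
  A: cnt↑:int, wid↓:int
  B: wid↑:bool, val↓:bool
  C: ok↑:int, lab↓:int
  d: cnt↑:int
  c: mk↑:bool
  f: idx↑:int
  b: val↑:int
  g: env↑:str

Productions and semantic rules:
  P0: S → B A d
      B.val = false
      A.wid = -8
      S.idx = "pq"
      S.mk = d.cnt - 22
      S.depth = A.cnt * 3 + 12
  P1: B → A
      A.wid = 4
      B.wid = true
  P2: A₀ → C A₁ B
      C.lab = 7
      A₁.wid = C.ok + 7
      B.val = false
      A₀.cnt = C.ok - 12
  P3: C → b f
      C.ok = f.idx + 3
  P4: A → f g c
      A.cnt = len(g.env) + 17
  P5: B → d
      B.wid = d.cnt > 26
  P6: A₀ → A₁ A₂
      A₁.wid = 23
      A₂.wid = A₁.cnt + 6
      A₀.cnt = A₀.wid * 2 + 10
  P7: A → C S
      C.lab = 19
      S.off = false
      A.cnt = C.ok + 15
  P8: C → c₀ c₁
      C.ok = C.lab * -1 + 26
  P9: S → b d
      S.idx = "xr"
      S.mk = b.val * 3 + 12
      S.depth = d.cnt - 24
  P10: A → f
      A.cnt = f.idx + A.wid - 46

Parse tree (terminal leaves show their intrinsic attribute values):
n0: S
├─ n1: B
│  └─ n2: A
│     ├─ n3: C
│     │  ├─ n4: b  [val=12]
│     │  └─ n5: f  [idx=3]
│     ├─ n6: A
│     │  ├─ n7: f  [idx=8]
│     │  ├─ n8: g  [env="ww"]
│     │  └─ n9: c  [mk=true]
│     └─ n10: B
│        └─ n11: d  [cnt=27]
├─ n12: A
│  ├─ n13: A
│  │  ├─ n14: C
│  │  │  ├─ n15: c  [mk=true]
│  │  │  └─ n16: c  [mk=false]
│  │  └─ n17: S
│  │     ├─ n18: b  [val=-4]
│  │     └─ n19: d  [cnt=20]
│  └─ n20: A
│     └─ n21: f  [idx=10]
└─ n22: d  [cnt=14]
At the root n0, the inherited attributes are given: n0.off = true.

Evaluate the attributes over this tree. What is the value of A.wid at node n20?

28

1. n0.off = true  [given at root]
2. n1.val = false  [false]
3. n2.wid = 4  [4]
4. n3.lab = 7  [7]
5. n4.val = 12  [terminal]
6. n5.idx = 3  [terminal]
7. n3.ok = 6  [f.idx + 3]
8. n6.wid = 13  [C.ok + 7]
9. n7.idx = 8  [terminal]
10. n8.env = "ww"  [terminal]
11. n9.mk = true  [terminal]
12. n6.cnt = 19  [len(g.env) + 17]
13. n10.val = false  [false]
14. n11.cnt = 27  [terminal]
15. n10.wid = true  [d.cnt > 26]
16. n2.cnt = -6  [C.ok - 12]
17. n1.wid = true  [true]
18. n12.wid = -8  [-8]
19. n13.wid = 23  [23]
20. n14.lab = 19  [19]
21. n15.mk = true  [terminal]
22. n16.mk = false  [terminal]
23. n14.ok = 7  [C.lab * -1 + 26]
24. n17.off = false  [false]
25. n18.val = -4  [terminal]
26. n19.cnt = 20  [terminal]
27. n17.idx = "xr"  ["xr"]
28. n17.mk = 0  [b.val * 3 + 12]
29. n17.depth = -4  [d.cnt - 24]
30. n13.cnt = 22  [C.ok + 15]
31. n20.wid = 28  [A₁.cnt + 6]
32. n21.idx = 10  [terminal]
33. n20.cnt = -8  [f.idx + A.wid - 46]
34. n12.cnt = -6  [A₀.wid * 2 + 10]
35. n22.cnt = 14  [terminal]
36. n0.idx = "pq"  ["pq"]
37. n0.mk = -8  [d.cnt - 22]
38. n0.depth = -6  [A.cnt * 3 + 12]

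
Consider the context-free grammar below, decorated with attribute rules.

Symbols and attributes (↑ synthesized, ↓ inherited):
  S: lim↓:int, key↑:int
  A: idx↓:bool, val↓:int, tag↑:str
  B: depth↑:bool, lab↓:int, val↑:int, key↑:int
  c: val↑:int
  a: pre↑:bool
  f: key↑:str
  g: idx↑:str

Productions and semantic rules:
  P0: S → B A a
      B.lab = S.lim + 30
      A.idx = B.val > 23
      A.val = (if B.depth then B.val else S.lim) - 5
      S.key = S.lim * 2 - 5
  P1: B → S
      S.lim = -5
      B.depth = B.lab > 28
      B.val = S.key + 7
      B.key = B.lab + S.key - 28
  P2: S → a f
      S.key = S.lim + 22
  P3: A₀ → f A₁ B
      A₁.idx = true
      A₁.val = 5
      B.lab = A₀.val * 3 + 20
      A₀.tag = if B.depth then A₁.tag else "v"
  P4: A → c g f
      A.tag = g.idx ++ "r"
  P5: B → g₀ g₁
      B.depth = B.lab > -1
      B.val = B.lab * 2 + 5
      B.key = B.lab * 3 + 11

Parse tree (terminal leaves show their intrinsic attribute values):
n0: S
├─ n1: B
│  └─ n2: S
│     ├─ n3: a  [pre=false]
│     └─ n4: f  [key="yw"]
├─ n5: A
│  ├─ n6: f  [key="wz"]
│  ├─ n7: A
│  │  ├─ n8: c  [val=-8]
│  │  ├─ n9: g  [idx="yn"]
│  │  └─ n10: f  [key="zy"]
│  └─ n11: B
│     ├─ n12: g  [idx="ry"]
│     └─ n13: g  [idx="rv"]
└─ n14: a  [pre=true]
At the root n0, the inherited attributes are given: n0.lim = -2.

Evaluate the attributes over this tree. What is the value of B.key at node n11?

1. n0.lim = -2  [given at root]
2. n1.lab = 28  [S.lim + 30]
3. n2.lim = -5  [-5]
4. n3.pre = false  [terminal]
5. n4.key = "yw"  [terminal]
6. n2.key = 17  [S.lim + 22]
7. n1.depth = false  [B.lab > 28]
8. n1.val = 24  [S.key + 7]
9. n1.key = 17  [B.lab + S.key - 28]
10. n5.idx = true  [B.val > 23]
11. n5.val = -7  [(if B.depth then B.val else S.lim) - 5]
12. n6.key = "wz"  [terminal]
13. n7.idx = true  [true]
14. n7.val = 5  [5]
15. n8.val = -8  [terminal]
16. n9.idx = "yn"  [terminal]
17. n10.key = "zy"  [terminal]
18. n7.tag = "ynr"  [g.idx ++ "r"]
19. n11.lab = -1  [A₀.val * 3 + 20]
20. n12.idx = "ry"  [terminal]
21. n13.idx = "rv"  [terminal]
22. n11.depth = false  [B.lab > -1]
23. n11.val = 3  [B.lab * 2 + 5]
24. n11.key = 8  [B.lab * 3 + 11]
25. n5.tag = "v"  [if B.depth then A₁.tag else "v"]
26. n14.pre = true  [terminal]
27. n0.key = -9  [S.lim * 2 - 5]

8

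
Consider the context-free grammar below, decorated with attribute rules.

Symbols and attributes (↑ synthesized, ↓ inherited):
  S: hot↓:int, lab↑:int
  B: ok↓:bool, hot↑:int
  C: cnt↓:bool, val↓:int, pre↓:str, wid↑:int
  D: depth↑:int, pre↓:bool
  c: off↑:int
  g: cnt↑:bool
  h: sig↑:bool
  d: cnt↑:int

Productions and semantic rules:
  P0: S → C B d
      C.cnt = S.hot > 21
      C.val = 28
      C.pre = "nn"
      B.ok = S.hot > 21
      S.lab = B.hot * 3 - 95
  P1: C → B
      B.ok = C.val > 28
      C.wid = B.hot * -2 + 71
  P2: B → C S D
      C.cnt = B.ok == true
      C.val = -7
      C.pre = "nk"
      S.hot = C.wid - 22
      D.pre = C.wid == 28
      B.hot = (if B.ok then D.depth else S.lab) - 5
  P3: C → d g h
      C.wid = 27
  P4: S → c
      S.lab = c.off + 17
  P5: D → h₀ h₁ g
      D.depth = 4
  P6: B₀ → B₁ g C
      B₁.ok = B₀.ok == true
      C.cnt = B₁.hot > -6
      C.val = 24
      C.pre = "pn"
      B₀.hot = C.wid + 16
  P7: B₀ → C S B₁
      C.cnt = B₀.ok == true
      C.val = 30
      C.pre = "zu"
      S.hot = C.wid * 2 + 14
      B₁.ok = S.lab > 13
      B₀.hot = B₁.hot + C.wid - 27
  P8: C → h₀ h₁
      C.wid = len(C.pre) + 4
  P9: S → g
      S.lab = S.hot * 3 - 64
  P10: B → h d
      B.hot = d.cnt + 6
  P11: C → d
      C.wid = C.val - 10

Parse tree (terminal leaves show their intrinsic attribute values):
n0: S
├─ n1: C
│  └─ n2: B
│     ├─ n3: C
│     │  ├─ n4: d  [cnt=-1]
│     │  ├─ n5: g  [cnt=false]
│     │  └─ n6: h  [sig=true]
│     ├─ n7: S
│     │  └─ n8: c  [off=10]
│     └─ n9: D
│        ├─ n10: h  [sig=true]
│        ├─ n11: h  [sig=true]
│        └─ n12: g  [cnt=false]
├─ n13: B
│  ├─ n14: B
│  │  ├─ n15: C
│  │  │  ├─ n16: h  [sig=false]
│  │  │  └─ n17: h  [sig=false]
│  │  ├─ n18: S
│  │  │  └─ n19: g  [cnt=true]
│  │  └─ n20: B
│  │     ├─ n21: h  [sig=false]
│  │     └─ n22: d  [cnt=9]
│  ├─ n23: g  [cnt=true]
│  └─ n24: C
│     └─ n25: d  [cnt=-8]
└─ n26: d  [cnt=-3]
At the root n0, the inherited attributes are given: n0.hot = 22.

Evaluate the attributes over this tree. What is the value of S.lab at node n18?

14

1. n0.hot = 22  [given at root]
2. n1.cnt = true  [S.hot > 21]
3. n1.val = 28  [28]
4. n1.pre = "nn"  ["nn"]
5. n2.ok = false  [C.val > 28]
6. n3.cnt = false  [B.ok == true]
7. n3.val = -7  [-7]
8. n3.pre = "nk"  ["nk"]
9. n4.cnt = -1  [terminal]
10. n5.cnt = false  [terminal]
11. n6.sig = true  [terminal]
12. n3.wid = 27  [27]
13. n7.hot = 5  [C.wid - 22]
14. n8.off = 10  [terminal]
15. n7.lab = 27  [c.off + 17]
16. n9.pre = false  [C.wid == 28]
17. n10.sig = true  [terminal]
18. n11.sig = true  [terminal]
19. n12.cnt = false  [terminal]
20. n9.depth = 4  [4]
21. n2.hot = 22  [(if B.ok then D.depth else S.lab) - 5]
22. n1.wid = 27  [B.hot * -2 + 71]
23. n13.ok = true  [S.hot > 21]
24. n14.ok = true  [B₀.ok == true]
25. n15.cnt = true  [B₀.ok == true]
26. n15.val = 30  [30]
27. n15.pre = "zu"  ["zu"]
28. n16.sig = false  [terminal]
29. n17.sig = false  [terminal]
30. n15.wid = 6  [len(C.pre) + 4]
31. n18.hot = 26  [C.wid * 2 + 14]
32. n19.cnt = true  [terminal]
33. n18.lab = 14  [S.hot * 3 - 64]
34. n20.ok = true  [S.lab > 13]
35. n21.sig = false  [terminal]
36. n22.cnt = 9  [terminal]
37. n20.hot = 15  [d.cnt + 6]
38. n14.hot = -6  [B₁.hot + C.wid - 27]
39. n23.cnt = true  [terminal]
40. n24.cnt = false  [B₁.hot > -6]
41. n24.val = 24  [24]
42. n24.pre = "pn"  ["pn"]
43. n25.cnt = -8  [terminal]
44. n24.wid = 14  [C.val - 10]
45. n13.hot = 30  [C.wid + 16]
46. n26.cnt = -3  [terminal]
47. n0.lab = -5  [B.hot * 3 - 95]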